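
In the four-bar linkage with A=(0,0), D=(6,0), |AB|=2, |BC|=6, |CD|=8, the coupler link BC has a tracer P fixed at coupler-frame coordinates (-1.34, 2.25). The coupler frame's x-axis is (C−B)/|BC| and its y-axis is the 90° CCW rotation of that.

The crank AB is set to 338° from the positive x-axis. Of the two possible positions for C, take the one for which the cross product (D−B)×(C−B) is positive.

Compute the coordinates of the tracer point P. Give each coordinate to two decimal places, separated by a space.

0.27 -2.83

A=(0,0), D=(6.00,0)
B = A + 2.00·(cos338°, sin338°) = (1.8544, -0.7492)
|BD| = 4.2128
circle(B,6.00) ∩ circle(D,8.00): a=-1.2168, h=5.8753
  candidates: C₊=(-0.3879,4.8160) cross=24.751; C₋=(1.7018,-6.7473) cross=-24.751
  mode + wants cross > 0 → take C=(-0.3879,4.8160) (cross=24.751)
ex = (C−B)/|BC| = (-0.3737,0.9275); ey = (-0.9275,-0.3737)
P = B + -1.34·ex + 2.25·ey = (0.2682,-2.8330)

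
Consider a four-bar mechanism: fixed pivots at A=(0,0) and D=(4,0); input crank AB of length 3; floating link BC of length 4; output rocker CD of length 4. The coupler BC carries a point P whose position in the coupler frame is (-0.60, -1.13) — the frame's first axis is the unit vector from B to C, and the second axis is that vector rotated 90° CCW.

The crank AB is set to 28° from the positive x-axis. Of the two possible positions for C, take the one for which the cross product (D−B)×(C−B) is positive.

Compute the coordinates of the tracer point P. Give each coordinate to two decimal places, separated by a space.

2.69 0.13

A=(0,0), D=(4.00,0)
B = A + 3.00·(cos28°, sin28°) = (2.6488, 1.4084)
|BD| = 1.9517
circle(B,4.00) ∩ circle(D,4.00): a=0.9759, h=3.8791
  candidates: C₊=(6.1237,3.3897) cross=7.571; C₋=(0.5251,-1.9813) cross=-7.571
  mode + wants cross > 0 → take C=(6.1237,3.3897) (cross=7.571)
ex = (C−B)/|BC| = (0.8687,0.4953); ey = (-0.4953,0.8687)
P = B + -0.60·ex + -1.13·ey = (2.6873,0.1296)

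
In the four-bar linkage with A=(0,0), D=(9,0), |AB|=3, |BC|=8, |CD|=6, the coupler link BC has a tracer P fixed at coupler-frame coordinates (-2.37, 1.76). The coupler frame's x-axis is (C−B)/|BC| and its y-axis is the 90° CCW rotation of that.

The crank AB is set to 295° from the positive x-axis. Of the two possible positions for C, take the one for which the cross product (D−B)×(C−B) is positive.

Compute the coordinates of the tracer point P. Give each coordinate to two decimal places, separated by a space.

A=(0,0), D=(9.00,0)
B = A + 3.00·(cos295°, sin295°) = (1.2679, -2.7189)
|BD| = 8.1963
circle(B,8.00) ∩ circle(D,6.00): a=5.8062, h=5.5034
  candidates: C₊=(4.9197,4.3990) cross=45.108; C₋=(8.5709,-5.9846) cross=-45.108
  mode + wants cross > 0 → take C=(4.9197,4.3990) (cross=45.108)
ex = (C−B)/|BC| = (0.4565,0.8897); ey = (-0.8897,0.4565)
P = B + -2.37·ex + 1.76·ey = (-1.3799,-4.0242)

-1.38 -4.02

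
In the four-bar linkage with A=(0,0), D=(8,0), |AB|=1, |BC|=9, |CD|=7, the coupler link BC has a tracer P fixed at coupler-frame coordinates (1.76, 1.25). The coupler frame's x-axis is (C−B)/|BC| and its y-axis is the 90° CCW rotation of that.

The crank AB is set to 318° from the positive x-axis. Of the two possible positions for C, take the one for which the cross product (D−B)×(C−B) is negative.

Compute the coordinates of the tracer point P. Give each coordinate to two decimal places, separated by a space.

2.88 -1.00

A=(0,0), D=(8.00,0)
B = A + 1.00·(cos318°, sin318°) = (0.7431, -0.6691)
|BD| = 7.2876
circle(B,9.00) ∩ circle(D,7.00): a=5.8393, h=6.8485
  candidates: C₊=(5.9290,6.6866) cross=49.910; C₋=(7.1866,-6.9526) cross=-49.910
  mode - wants cross < 0 → take C=(7.1866,-6.9526) (cross=-49.910)
ex = (C−B)/|BC| = (0.7159,-0.6982); ey = (0.6982,0.7159)
P = B + 1.76·ex + 1.25·ey = (2.8759,-1.0030)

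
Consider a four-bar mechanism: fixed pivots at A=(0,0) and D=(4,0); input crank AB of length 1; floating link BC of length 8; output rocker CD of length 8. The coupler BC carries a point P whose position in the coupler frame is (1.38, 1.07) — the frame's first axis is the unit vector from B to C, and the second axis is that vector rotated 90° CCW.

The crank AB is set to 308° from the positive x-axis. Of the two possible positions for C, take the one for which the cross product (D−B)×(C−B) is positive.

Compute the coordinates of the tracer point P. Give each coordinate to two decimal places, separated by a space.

-0.47 0.58

A=(0,0), D=(4.00,0)
B = A + 1.00·(cos308°, sin308°) = (0.6157, -0.7880)
|BD| = 3.4749
circle(B,8.00) ∩ circle(D,8.00): a=1.7374, h=7.8091
  candidates: C₊=(0.5369,7.2116) cross=27.135; C₋=(4.0787,-7.9996) cross=-27.135
  mode + wants cross > 0 → take C=(0.5369,7.2116) (cross=27.135)
ex = (C−B)/|BC| = (-0.0098,1.0000); ey = (-1.0000,-0.0098)
P = B + 1.38·ex + 1.07·ey = (-0.4679,0.5814)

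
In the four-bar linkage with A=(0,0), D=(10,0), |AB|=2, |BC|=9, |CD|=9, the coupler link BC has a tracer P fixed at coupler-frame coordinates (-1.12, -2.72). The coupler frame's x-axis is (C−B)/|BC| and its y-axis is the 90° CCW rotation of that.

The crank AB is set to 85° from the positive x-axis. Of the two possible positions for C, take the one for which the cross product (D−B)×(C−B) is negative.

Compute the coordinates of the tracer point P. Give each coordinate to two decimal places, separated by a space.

A=(0,0), D=(10.00,0)
B = A + 2.00·(cos85°, sin85°) = (0.1743, 1.9924)
|BD| = 10.0257
circle(B,9.00) ∩ circle(D,9.00): a=5.0128, h=7.4747
  candidates: C₊=(6.5726,8.3218) cross=74.939; C₋=(3.6017,-6.3294) cross=-74.939
  mode - wants cross < 0 → take C=(3.6017,-6.3294) (cross=-74.939)
ex = (C−B)/|BC| = (0.3808,-0.9246); ey = (0.9246,0.3808)
P = B + -1.12·ex + -2.72·ey = (-2.7673,1.9922)

-2.77 1.99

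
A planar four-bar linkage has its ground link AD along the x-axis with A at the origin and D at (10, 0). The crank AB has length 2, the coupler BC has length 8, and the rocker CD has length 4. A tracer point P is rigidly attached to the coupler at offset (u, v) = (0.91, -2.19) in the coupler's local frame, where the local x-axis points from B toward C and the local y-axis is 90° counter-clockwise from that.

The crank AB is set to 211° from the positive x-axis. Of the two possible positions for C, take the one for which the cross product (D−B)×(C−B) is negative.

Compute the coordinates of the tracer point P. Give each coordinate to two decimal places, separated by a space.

-0.92 -3.27

A=(0,0), D=(10.00,0)
B = A + 2.00·(cos211°, sin211°) = (-1.7143, -1.0301)
|BD| = 11.7595
circle(B,8.00) ∩ circle(D,4.00): a=7.9207, h=1.1239
  candidates: C₊=(6.0774,0.7833) cross=13.216; C₋=(6.2743,-1.4558) cross=-13.216
  mode - wants cross < 0 → take C=(6.2743,-1.4558) (cross=-13.216)
ex = (C−B)/|BC| = (0.9986,-0.0532); ey = (0.0532,0.9986)
P = B + 0.91·ex + -2.19·ey = (-0.9222,-3.2654)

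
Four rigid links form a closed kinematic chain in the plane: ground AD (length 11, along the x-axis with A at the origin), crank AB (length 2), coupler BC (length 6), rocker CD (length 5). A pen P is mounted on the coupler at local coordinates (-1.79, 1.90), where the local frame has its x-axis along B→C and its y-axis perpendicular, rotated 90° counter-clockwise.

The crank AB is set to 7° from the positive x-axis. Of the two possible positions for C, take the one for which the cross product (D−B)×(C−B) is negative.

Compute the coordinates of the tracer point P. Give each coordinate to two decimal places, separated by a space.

1.52 2.81

A=(0,0), D=(11.00,0)
B = A + 2.00·(cos7°, sin7°) = (1.9851, 0.2437)
|BD| = 9.0182
circle(B,6.00) ∩ circle(D,5.00): a=5.1190, h=3.1299
  candidates: C₊=(7.1868,3.2341) cross=28.226; C₋=(7.0176,-3.0233) cross=-28.226
  mode - wants cross < 0 → take C=(7.0176,-3.0233) (cross=-28.226)
ex = (C−B)/|BC| = (0.8388,-0.5445); ey = (0.5445,0.8388)
P = B + -1.79·ex + 1.90·ey = (1.5183,2.8120)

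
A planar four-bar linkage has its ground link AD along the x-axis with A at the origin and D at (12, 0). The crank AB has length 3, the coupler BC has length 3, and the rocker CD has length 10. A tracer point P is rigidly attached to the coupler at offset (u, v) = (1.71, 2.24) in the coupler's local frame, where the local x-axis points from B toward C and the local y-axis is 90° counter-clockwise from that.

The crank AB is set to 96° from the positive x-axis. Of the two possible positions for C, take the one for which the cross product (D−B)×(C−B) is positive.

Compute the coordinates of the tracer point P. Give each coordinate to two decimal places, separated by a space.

A=(0,0), D=(12.00,0)
B = A + 3.00·(cos96°, sin96°) = (-0.3136, 2.9836)
|BD| = 12.6699
circle(B,3.00) ∩ circle(D,10.00): a=2.7438, h=1.2132
  candidates: C₊=(2.6387,3.5165) cross=15.371; C₋=(2.0673,1.1584) cross=-15.371
  mode + wants cross > 0 → take C=(2.6387,3.5165) (cross=15.371)
ex = (C−B)/|BC| = (0.9841,0.1777); ey = (-0.1777,0.9841)
P = B + 1.71·ex + 2.24·ey = (0.9713,5.4917)

0.97 5.49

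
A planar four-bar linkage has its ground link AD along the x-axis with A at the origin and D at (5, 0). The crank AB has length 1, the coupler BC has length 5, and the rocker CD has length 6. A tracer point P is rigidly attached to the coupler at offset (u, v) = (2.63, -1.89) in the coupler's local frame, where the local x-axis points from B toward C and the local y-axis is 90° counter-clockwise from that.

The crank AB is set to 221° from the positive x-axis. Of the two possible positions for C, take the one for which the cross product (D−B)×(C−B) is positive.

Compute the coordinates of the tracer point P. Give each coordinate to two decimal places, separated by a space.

1.80 1.33

A=(0,0), D=(5.00,0)
B = A + 1.00·(cos221°, sin221°) = (-0.7547, -0.6561)
|BD| = 5.7920
circle(B,5.00) ∩ circle(D,6.00): a=1.9464, h=4.6056
  candidates: C₊=(0.6575,4.1404) cross=26.676; C₋=(1.7008,-5.0115) cross=-26.676
  mode + wants cross > 0 → take C=(0.6575,4.1404) (cross=26.676)
ex = (C−B)/|BC| = (0.2824,0.9593); ey = (-0.9593,0.2824)
P = B + 2.63·ex + -1.89·ey = (1.8012,1.3330)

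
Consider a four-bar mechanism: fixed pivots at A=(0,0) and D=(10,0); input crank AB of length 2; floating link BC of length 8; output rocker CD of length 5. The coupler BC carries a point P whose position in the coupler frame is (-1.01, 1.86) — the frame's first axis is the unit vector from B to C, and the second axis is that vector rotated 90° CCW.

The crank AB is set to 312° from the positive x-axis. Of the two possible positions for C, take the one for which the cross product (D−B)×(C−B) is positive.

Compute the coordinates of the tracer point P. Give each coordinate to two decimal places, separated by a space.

-0.68 -0.85

A=(0,0), D=(10.00,0)
B = A + 2.00·(cos312°, sin312°) = (1.3383, -1.4863)
|BD| = 8.7883
circle(B,8.00) ∩ circle(D,5.00): a=6.6130, h=4.5020
  candidates: C₊=(7.0946,4.0693) cross=39.565; C₋=(8.6174,-4.8050) cross=-39.565
  mode + wants cross > 0 → take C=(7.0946,4.0693) (cross=39.565)
ex = (C−B)/|BC| = (0.7195,0.6944); ey = (-0.6944,0.7195)
P = B + -1.01·ex + 1.86·ey = (-0.6801,-0.8493)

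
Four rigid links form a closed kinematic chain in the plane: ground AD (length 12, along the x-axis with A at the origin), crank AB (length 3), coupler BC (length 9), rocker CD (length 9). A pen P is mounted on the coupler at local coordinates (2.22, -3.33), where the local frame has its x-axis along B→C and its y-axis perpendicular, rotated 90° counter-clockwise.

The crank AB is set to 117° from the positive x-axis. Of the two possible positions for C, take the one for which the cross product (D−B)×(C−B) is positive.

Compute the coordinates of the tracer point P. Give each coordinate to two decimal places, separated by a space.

2.21 0.87

A=(0,0), D=(12.00,0)
B = A + 3.00·(cos117°, sin117°) = (-1.3620, 2.6730)
|BD| = 13.6267
circle(B,9.00) ∩ circle(D,9.00): a=6.8134, h=5.8803
  candidates: C₊=(6.4725,7.1026) cross=80.129; C₋=(4.1655,-4.4296) cross=-80.129
  mode + wants cross > 0 → take C=(6.4725,7.1026) (cross=80.129)
ex = (C−B)/|BC| = (0.8705,0.4922); ey = (-0.4922,0.8705)
P = B + 2.22·ex + -3.33·ey = (2.2095,0.8669)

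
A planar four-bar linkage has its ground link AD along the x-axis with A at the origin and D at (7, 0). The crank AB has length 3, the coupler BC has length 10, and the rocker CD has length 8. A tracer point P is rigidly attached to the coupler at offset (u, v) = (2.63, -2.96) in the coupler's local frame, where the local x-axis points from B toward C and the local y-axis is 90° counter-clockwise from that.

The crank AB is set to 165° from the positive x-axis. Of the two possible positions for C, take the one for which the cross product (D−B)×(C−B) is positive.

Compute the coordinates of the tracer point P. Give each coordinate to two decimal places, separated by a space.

A=(0,0), D=(7.00,0)
B = A + 3.00·(cos165°, sin165°) = (-2.8978, 0.7765)
|BD| = 9.9282
circle(B,10.00) ∩ circle(D,8.00): a=6.7771, h=7.3533
  candidates: C₊=(4.4337,7.5772) cross=73.005; C₋=(3.2835,-7.0843) cross=-73.005
  mode + wants cross > 0 → take C=(4.4337,7.5772) (cross=73.005)
ex = (C−B)/|BC| = (0.7331,0.6801); ey = (-0.6801,0.7331)
P = B + 2.63·ex + -2.96·ey = (1.0434,0.3949)

1.04 0.39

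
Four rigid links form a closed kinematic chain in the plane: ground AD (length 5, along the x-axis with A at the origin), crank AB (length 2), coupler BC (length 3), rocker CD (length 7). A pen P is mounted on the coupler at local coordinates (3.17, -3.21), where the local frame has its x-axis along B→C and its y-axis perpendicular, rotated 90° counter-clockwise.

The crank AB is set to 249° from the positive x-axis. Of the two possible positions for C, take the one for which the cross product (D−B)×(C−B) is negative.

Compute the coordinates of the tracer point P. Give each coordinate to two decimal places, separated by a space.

-3.20 -5.63

A=(0,0), D=(5.00,0)
B = A + 2.00·(cos249°, sin249°) = (-0.7167, -1.8672)
|BD| = 6.0139
circle(B,3.00) ∩ circle(D,7.00): a=-0.3186, h=2.9830
  candidates: C₊=(-1.9458,0.8695) cross=17.940; C₋=(-0.0935,-4.8017) cross=-17.940
  mode - wants cross < 0 → take C=(-0.0935,-4.8017) (cross=-17.940)
ex = (C−B)/|BC| = (0.2077,-0.9782); ey = (0.9782,0.2077)
P = B + 3.17·ex + -3.21·ey = (-3.1981,-5.6349)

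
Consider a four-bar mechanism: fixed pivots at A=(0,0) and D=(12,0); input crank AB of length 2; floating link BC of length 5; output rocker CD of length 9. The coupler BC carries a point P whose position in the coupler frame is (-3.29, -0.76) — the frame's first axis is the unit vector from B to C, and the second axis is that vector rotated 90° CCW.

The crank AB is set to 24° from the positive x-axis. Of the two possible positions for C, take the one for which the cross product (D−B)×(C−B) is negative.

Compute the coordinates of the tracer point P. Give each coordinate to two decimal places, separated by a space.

-0.19 3.52

A=(0,0), D=(12.00,0)
B = A + 2.00·(cos24°, sin24°) = (1.8271, 0.8135)
|BD| = 10.2054
circle(B,5.00) ∩ circle(D,9.00): a=2.3590, h=4.4085
  candidates: C₊=(4.5300,5.0199) cross=44.990; C₋=(3.8272,-3.7690) cross=-44.990
  mode - wants cross < 0 → take C=(3.8272,-3.7690) (cross=-44.990)
ex = (C−B)/|BC| = (0.4000,-0.9165); ey = (0.9165,0.4000)
P = B + -3.29·ex + -0.76·ey = (-0.1855,3.5248)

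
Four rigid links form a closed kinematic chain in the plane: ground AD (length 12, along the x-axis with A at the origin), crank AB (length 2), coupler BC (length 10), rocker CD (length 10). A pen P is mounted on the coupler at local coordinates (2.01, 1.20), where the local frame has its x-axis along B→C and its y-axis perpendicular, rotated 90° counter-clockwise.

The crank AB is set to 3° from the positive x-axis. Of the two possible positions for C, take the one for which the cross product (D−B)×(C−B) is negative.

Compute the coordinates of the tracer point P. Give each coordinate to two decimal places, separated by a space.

4.03 -1.06

A=(0,0), D=(12.00,0)
B = A + 2.00·(cos3°, sin3°) = (1.9973, 0.1047)
|BD| = 10.0033
circle(B,10.00) ∩ circle(D,10.00): a=5.0016, h=8.6593
  candidates: C₊=(7.0892,8.7112) cross=86.622; C₋=(6.9080,-8.6065) cross=-86.622
  mode - wants cross < 0 → take C=(6.9080,-8.6065) (cross=-86.622)
ex = (C−B)/|BC| = (0.4911,-0.8711); ey = (0.8711,0.4911)
P = B + 2.01·ex + 1.20·ey = (4.0297,-1.0570)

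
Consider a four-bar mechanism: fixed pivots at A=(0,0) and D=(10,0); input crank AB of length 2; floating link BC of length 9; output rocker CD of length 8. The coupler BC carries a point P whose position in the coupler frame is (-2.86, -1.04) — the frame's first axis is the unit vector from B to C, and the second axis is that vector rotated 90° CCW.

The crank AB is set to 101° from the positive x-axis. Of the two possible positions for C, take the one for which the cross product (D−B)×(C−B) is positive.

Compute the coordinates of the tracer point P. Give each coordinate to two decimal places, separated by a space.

-2.05 -0.58

A=(0,0), D=(10.00,0)
B = A + 2.00·(cos101°, sin101°) = (-0.3816, 1.9633)
|BD| = 10.5656
circle(B,9.00) ∩ circle(D,8.00): a=6.0873, h=6.6291
  candidates: C₊=(6.8315,7.3458) cross=70.040; C₋=(4.3679,-5.6815) cross=-70.040
  mode + wants cross > 0 → take C=(6.8315,7.3458) (cross=70.040)
ex = (C−B)/|BC| = (0.8015,0.5981); ey = (-0.5981,0.8015)
P = B + -2.86·ex + -1.04·ey = (-2.0518,-0.5807)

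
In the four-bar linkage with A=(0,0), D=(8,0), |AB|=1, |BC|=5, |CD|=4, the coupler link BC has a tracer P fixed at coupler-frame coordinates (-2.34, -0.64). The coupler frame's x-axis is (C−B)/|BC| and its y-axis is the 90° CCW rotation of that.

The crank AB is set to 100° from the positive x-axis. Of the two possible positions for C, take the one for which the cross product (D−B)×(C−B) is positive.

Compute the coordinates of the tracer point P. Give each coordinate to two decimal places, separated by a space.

-2.28 -0.21

A=(0,0), D=(8.00,0)
B = A + 1.00·(cos100°, sin100°) = (-0.1736, 0.9848)
|BD| = 8.2328
circle(B,5.00) ∩ circle(D,4.00): a=4.6630, h=1.8046
  candidates: C₊=(4.6717,2.2187) cross=14.857; C₋=(4.2400,-1.3646) cross=-14.857
  mode + wants cross > 0 → take C=(4.6717,2.2187) (cross=14.857)
ex = (C−B)/|BC| = (0.9691,0.2468); ey = (-0.2468,0.9691)
P = B + -2.34·ex + -0.64·ey = (-2.2833,-0.2129)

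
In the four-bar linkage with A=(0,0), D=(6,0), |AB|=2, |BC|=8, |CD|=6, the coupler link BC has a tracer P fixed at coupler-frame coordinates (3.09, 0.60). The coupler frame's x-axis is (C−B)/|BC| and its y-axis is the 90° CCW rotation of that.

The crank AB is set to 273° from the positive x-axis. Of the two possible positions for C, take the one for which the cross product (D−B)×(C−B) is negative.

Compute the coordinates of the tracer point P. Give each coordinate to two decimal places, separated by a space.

A=(0,0), D=(6.00,0)
B = A + 2.00·(cos273°, sin273°) = (0.1047, -1.9973)
|BD| = 6.2245
circle(B,8.00) ∩ circle(D,6.00): a=5.3614, h=5.9376
  candidates: C₊=(3.2774,5.3467) cross=36.958; C₋=(7.0878,-5.9006) cross=-36.958
  mode - wants cross < 0 → take C=(7.0878,-5.9006) (cross=-36.958)
ex = (C−B)/|BC| = (0.8729,-0.4879); ey = (0.4879,0.8729)
P = B + 3.09·ex + 0.60·ey = (3.0947,-2.9812)

3.09 -2.98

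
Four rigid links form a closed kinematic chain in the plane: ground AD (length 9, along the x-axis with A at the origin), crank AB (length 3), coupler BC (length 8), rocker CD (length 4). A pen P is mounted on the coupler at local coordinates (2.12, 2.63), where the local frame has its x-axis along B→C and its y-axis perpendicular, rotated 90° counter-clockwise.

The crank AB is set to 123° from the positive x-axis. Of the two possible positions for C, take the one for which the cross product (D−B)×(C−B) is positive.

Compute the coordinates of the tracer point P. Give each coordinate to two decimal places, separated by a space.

0.32 5.27

A=(0,0), D=(9.00,0)
B = A + 3.00·(cos123°, sin123°) = (-1.6339, 2.5160)
|BD| = 10.9275
circle(B,8.00) ∩ circle(D,4.00): a=7.6600, h=2.3073
  candidates: C₊=(6.3516,2.9976) cross=25.213; C₋=(5.2891,-1.4930) cross=-25.213
  mode + wants cross > 0 → take C=(6.3516,2.9976) (cross=25.213)
ex = (C−B)/|BC| = (0.9982,0.0602); ey = (-0.0602,0.9982)
P = B + 2.12·ex + 2.63·ey = (0.3239,5.2689)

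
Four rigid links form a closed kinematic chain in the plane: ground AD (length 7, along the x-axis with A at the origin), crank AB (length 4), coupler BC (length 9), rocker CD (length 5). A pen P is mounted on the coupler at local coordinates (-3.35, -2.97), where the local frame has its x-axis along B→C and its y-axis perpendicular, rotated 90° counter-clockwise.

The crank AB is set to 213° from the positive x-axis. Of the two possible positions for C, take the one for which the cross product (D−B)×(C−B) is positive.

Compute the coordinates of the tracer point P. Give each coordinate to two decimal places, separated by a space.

-4.01 -6.61

A=(0,0), D=(7.00,0)
B = A + 4.00·(cos213°, sin213°) = (-3.3547, -2.1786)
|BD| = 10.5814
circle(B,9.00) ∩ circle(D,5.00): a=7.9368, h=4.2434
  candidates: C₊=(3.5385,3.6080) cross=44.901; C₋=(5.2858,-4.6970) cross=-44.901
  mode + wants cross > 0 → take C=(3.5385,3.6080) (cross=44.901)
ex = (C−B)/|BC| = (0.7659,0.6430); ey = (-0.6430,0.7659)
P = B + -3.35·ex + -2.97·ey = (-4.0109,-6.6072)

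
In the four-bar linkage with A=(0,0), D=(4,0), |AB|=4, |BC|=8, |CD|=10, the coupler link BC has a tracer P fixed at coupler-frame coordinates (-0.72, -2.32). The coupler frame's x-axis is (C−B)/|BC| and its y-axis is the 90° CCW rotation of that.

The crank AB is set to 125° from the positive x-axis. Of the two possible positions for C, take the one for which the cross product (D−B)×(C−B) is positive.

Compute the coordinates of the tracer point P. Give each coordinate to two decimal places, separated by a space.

-0.80 1.36

A=(0,0), D=(4.00,0)
B = A + 4.00·(cos125°, sin125°) = (-2.2943, 3.2766)
|BD| = 7.0961
circle(B,8.00) ∩ circle(D,10.00): a=1.0114, h=7.9358
  candidates: C₊=(2.2672,9.8487) cross=56.313; C₋=(-5.0615,-4.2296) cross=-56.313
  mode + wants cross > 0 → take C=(2.2672,9.8487) (cross=56.313)
ex = (C−B)/|BC| = (0.5702,0.8215); ey = (-0.8215,0.5702)
P = B + -0.72·ex + -2.32·ey = (-0.7989,1.3623)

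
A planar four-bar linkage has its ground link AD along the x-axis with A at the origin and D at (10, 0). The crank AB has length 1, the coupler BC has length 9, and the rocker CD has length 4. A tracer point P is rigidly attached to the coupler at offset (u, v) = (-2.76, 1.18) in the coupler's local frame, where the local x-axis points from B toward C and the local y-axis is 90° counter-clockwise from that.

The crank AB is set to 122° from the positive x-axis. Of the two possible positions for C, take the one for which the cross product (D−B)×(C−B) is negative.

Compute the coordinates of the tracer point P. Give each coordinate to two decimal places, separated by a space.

A=(0,0), D=(10.00,0)
B = A + 1.00·(cos122°, sin122°) = (-0.5299, 0.8480)
|BD| = 10.5640
circle(B,9.00) ∩ circle(D,4.00): a=8.3585, h=3.3370
  candidates: C₊=(8.0695,3.5033) cross=35.252; C₋=(7.5337,-3.1492) cross=-35.252
  mode - wants cross < 0 → take C=(7.5337,-3.1492) (cross=-35.252)
ex = (C−B)/|BC| = (0.8960,-0.4441); ey = (0.4441,0.8960)
P = B + -2.76·ex + 1.18·ey = (-2.4787,3.1311)

-2.48 3.13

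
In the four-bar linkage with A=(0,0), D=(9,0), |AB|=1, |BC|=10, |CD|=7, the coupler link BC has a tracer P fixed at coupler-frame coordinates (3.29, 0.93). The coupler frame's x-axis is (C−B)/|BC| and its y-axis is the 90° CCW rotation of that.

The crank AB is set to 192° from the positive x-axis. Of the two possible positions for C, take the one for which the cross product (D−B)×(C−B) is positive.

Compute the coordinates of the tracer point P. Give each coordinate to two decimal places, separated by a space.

0.83 2.69

A=(0,0), D=(9.00,0)
B = A + 1.00·(cos192°, sin192°) = (-0.9781, -0.2079)
|BD| = 9.9803
circle(B,10.00) ∩ circle(D,7.00): a=7.5452, h=6.5628
  candidates: C₊=(6.4287,6.5106) cross=65.499; C₋=(6.7021,-6.6121) cross=-65.499
  mode + wants cross > 0 → take C=(6.4287,6.5106) (cross=65.499)
ex = (C−B)/|BC| = (0.7407,0.6719); ey = (-0.6719,0.7407)
P = B + 3.29·ex + 0.93·ey = (0.8339,2.6913)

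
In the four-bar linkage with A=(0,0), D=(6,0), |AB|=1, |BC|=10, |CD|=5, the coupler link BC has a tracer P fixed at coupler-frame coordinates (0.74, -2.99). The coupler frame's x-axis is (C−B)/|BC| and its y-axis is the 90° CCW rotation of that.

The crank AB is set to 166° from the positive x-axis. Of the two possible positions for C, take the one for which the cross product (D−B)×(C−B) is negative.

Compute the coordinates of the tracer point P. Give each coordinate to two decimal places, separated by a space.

A=(0,0), D=(6.00,0)
B = A + 1.00·(cos166°, sin166°) = (-0.9703, 0.2419)
|BD| = 6.9745
circle(B,10.00) ∩ circle(D,5.00): a=8.8640, h=4.6292
  candidates: C₊=(8.0489,4.5609) cross=32.287; C₋=(7.7278,-4.6920) cross=-32.287
  mode - wants cross < 0 → take C=(7.7278,-4.6920) (cross=-32.287)
ex = (C−B)/|BC| = (0.8698,-0.4934); ey = (0.4934,0.8698)
P = B + 0.74·ex + -2.99·ey = (-1.8019,-2.7239)

-1.80 -2.72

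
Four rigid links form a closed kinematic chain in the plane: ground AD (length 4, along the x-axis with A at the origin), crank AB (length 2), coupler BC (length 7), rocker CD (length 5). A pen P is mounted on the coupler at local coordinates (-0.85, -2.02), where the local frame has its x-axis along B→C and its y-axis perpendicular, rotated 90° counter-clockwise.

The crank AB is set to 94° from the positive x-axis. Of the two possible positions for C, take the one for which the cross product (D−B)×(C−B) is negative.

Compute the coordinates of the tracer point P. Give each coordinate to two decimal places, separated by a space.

-2.33 2.15

A=(0,0), D=(4.00,0)
B = A + 2.00·(cos94°, sin94°) = (-0.1395, 1.9951)
|BD| = 4.5952
circle(B,7.00) ∩ circle(D,5.00): a=4.9090, h=4.9901
  candidates: C₊=(6.4493,4.3590) cross=22.931; C₋=(2.1161,-4.6315) cross=-22.931
  mode - wants cross < 0 → take C=(2.1161,-4.6315) (cross=-22.931)
ex = (C−B)/|BC| = (0.3222,-0.9467); ey = (0.9467,0.3222)
P = B + -0.85·ex + -2.02·ey = (-2.3257,2.1489)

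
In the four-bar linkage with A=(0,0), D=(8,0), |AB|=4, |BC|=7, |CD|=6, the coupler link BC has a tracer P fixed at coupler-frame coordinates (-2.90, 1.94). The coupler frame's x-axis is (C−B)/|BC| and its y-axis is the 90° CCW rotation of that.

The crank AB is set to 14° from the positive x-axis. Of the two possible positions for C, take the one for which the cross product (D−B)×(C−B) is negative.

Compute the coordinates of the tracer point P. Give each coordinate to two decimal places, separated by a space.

4.82 4.33

A=(0,0), D=(8.00,0)
B = A + 4.00·(cos14°, sin14°) = (3.8812, 0.9677)
|BD| = 4.2310
circle(B,7.00) ∩ circle(D,6.00): a=3.6518, h=5.9720
  candidates: C₊=(8.8020,5.9462) cross=25.267; C₋=(6.0703,-5.6812) cross=-25.267
  mode - wants cross < 0 → take C=(6.0703,-5.6812) (cross=-25.267)
ex = (C−B)/|BC| = (0.3127,-0.9498); ey = (0.9498,0.3127)
P = B + -2.90·ex + 1.94·ey = (4.8170,4.3289)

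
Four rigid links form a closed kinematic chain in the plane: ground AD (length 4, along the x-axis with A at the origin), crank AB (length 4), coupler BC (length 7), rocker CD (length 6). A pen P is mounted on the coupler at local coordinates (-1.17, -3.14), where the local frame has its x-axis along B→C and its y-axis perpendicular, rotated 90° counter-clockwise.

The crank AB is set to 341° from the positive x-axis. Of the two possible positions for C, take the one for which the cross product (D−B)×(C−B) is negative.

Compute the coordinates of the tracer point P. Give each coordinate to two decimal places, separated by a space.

A=(0,0), D=(4.00,0)
B = A + 4.00·(cos341°, sin341°) = (3.7821, -1.3023)
|BD| = 1.3204
circle(B,7.00) ∩ circle(D,6.00): a=5.5830, h=4.2226
  candidates: C₊=(0.5389,4.9011) cross=5.575; C₋=(8.8682,3.5072) cross=-5.575
  mode - wants cross < 0 → take C=(8.8682,3.5072) (cross=-5.575)
ex = (C−B)/|BC| = (0.7266,0.6871); ey = (-0.6871,0.7266)
P = B + -1.17·ex + -3.14·ey = (5.0894,-4.3876)

5.09 -4.39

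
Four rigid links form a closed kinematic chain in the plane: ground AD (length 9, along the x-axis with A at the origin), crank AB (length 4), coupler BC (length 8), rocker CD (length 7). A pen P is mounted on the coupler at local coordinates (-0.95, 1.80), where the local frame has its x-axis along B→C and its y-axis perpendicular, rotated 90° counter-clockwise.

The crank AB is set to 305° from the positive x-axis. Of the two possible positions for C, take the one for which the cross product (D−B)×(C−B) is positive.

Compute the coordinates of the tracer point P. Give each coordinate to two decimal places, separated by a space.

0.35 -3.89

A=(0,0), D=(9.00,0)
B = A + 4.00·(cos305°, sin305°) = (2.2943, -3.2766)
|BD| = 7.4634
circle(B,8.00) ∩ circle(D,7.00): a=4.7366, h=6.4471
  candidates: C₊=(3.7196,4.5954) cross=48.117; C₋=(9.3804,-6.9897) cross=-48.117
  mode + wants cross > 0 → take C=(3.7196,4.5954) (cross=48.117)
ex = (C−B)/|BC| = (0.1782,0.9840); ey = (-0.9840,0.1782)
P = B + -0.95·ex + 1.80·ey = (0.3538,-3.8907)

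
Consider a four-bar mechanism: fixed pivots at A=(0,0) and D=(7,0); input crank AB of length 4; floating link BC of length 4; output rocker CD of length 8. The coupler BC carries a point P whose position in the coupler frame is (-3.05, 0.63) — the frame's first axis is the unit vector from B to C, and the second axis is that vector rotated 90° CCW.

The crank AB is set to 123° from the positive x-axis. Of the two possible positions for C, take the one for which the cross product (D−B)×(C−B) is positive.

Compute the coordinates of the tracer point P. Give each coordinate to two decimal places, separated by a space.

A=(0,0), D=(7.00,0)
B = A + 4.00·(cos123°, sin123°) = (-2.1786, 3.3547)
|BD| = 9.7724
circle(B,4.00) ∩ circle(D,8.00): a=2.4303, h=3.1770
  candidates: C₊=(1.1947,5.5044) cross=31.047; C₋=(-0.9866,-0.4636) cross=-31.047
  mode + wants cross > 0 → take C=(1.1947,5.5044) (cross=31.047)
ex = (C−B)/|BC| = (0.8433,0.5374); ey = (-0.5374,0.8433)
P = B + -3.05·ex + 0.63·ey = (-5.0892,2.2468)

-5.09 2.25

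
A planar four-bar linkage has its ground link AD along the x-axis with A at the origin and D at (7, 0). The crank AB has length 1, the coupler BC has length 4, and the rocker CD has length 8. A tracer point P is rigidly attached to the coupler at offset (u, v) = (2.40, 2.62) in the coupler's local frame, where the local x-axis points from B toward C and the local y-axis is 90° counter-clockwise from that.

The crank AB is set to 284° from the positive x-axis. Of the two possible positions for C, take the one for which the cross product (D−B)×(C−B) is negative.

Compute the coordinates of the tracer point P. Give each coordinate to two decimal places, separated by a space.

3.12 -3.05

A=(0,0), D=(7.00,0)
B = A + 1.00·(cos284°, sin284°) = (0.2419, -0.9703)
|BD| = 6.8274
circle(B,4.00) ∩ circle(D,8.00): a=-0.1016, h=3.9987
  candidates: C₊=(-0.4269,2.9734) cross=27.301; C₋=(0.7097,-4.9429) cross=-27.301
  mode - wants cross < 0 → take C=(0.7097,-4.9429) (cross=-27.301)
ex = (C−B)/|BC| = (0.1169,-0.9931); ey = (0.9931,0.1169)
P = B + 2.40·ex + 2.62·ey = (3.1246,-3.0475)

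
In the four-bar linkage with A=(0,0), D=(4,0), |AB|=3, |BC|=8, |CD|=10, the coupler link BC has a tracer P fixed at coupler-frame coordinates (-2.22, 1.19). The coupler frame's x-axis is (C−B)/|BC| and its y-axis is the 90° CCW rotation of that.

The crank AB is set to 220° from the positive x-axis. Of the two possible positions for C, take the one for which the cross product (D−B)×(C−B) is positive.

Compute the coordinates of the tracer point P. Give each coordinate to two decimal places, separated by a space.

A=(0,0), D=(4.00,0)
B = A + 3.00·(cos220°, sin220°) = (-2.2981, -1.9284)
|BD| = 6.5867
circle(B,8.00) ∩ circle(D,10.00): a=0.5606, h=7.9803
  candidates: C₊=(-4.0985,5.8664) cross=52.564; C₋=(0.5743,-9.3949) cross=-52.564
  mode + wants cross > 0 → take C=(-4.0985,5.8664) (cross=52.564)
ex = (C−B)/|BC| = (-0.2250,0.9743); ey = (-0.9743,-0.2250)
P = B + -2.22·ex + 1.19·ey = (-2.9580,-4.3592)

-2.96 -4.36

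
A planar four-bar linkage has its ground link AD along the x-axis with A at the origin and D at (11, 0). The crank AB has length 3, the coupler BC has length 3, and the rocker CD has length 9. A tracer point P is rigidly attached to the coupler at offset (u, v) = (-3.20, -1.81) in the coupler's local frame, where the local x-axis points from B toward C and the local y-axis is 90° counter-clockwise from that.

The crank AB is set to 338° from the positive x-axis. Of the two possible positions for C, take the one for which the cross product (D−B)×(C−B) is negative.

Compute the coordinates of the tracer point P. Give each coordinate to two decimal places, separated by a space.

A=(0,0), D=(11.00,0)
B = A + 3.00·(cos338°, sin338°) = (2.7816, -1.1238)
|BD| = 8.2949
circle(B,3.00) ∩ circle(D,9.00): a=-0.1925, h=2.9938
  candidates: C₊=(2.1852,1.8163) cross=24.833; C₋=(2.9964,-4.1161) cross=-24.833
  mode - wants cross < 0 → take C=(2.9964,-4.1161) (cross=-24.833)
ex = (C−B)/|BC| = (0.0716,-0.9974); ey = (0.9974,0.0716)
P = B + -3.20·ex + -1.81·ey = (0.7470,1.9383)

0.75 1.94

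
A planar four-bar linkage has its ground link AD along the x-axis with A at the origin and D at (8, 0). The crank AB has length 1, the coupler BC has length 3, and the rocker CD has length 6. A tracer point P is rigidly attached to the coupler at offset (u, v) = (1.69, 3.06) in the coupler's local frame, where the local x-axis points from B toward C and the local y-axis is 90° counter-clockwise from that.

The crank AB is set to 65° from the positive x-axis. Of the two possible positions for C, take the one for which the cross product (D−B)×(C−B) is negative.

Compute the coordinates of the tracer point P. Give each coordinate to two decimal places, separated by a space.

3.89 1.35

A=(0,0), D=(8.00,0)
B = A + 1.00·(cos65°, sin65°) = (0.4226, 0.9063)
|BD| = 7.6314
circle(B,3.00) ∩ circle(D,6.00): a=2.0467, h=2.1934
  candidates: C₊=(2.7153,2.8411) cross=16.739; C₋=(2.1943,-1.5147) cross=-16.739
  mode - wants cross < 0 → take C=(2.1943,-1.5147) (cross=-16.739)
ex = (C−B)/|BC| = (0.5906,-0.8070); ey = (0.8070,0.5906)
P = B + 1.69·ex + 3.06·ey = (3.8901,1.3496)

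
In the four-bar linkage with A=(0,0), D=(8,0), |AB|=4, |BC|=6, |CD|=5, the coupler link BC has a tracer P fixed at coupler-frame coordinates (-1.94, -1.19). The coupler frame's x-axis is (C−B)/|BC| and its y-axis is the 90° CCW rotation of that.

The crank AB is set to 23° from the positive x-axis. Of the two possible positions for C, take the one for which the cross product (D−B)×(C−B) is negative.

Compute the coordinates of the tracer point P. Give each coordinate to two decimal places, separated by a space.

2.01 3.11

A=(0,0), D=(8.00,0)
B = A + 4.00·(cos23°, sin23°) = (3.6820, 1.5629)
|BD| = 4.5921
circle(B,6.00) ∩ circle(D,5.00): a=3.4938, h=4.8779
  candidates: C₊=(8.6274,4.9605) cross=22.400; C₋=(5.3070,-4.2128) cross=-22.400
  mode - wants cross < 0 → take C=(5.3070,-4.2128) (cross=-22.400)
ex = (C−B)/|BC| = (0.2708,-0.9626); ey = (0.9626,0.2708)
P = B + -1.94·ex + -1.19·ey = (2.0111,3.1081)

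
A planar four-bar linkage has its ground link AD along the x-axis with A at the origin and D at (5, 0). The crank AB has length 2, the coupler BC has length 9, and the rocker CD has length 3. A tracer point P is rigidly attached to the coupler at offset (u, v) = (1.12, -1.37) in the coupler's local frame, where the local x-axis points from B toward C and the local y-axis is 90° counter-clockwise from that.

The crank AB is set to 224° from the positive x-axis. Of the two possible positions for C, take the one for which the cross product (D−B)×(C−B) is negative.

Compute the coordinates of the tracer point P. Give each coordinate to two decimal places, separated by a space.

-0.35 -2.78

A=(0,0), D=(5.00,0)
B = A + 2.00·(cos224°, sin224°) = (-1.4387, -1.3893)
|BD| = 6.5869
circle(B,9.00) ∩ circle(D,3.00): a=8.7589, h=2.0694
  candidates: C₊=(6.6866,2.4810) cross=13.631; C₋=(7.5596,-1.5647) cross=-13.631
  mode - wants cross < 0 → take C=(7.5596,-1.5647) (cross=-13.631)
ex = (C−B)/|BC| = (0.9998,-0.0195); ey = (0.0195,0.9998)
P = B + 1.12·ex + -1.37·ey = (-0.3456,-2.7809)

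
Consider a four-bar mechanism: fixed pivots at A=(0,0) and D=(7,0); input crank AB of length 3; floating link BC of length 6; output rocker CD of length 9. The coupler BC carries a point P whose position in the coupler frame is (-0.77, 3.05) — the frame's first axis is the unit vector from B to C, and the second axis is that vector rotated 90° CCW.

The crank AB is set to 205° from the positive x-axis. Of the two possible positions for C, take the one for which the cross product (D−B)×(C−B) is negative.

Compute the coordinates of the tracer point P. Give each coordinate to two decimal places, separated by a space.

-0.59 1.05

A=(0,0), D=(7.00,0)
B = A + 3.00·(cos205°, sin205°) = (-2.7189, -1.2679)
|BD| = 9.8013
circle(B,6.00) ∩ circle(D,9.00): a=2.6050, h=5.4050
  candidates: C₊=(-0.8350,4.4287) cross=52.976; C₋=(0.5634,-6.2905) cross=-52.976
  mode - wants cross < 0 → take C=(0.5634,-6.2905) (cross=-52.976)
ex = (C−B)/|BC| = (0.5470,-0.8371); ey = (0.8371,0.5470)
P = B + -0.77·ex + 3.05·ey = (-0.5870,1.0452)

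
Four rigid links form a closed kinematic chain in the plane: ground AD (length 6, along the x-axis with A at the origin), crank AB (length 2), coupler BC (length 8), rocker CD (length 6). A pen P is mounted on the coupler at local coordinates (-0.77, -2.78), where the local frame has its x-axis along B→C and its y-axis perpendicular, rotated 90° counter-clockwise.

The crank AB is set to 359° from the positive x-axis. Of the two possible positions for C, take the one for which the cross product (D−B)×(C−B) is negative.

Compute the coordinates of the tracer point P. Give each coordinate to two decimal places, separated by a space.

-0.54 -1.41

A=(0,0), D=(6.00,0)
B = A + 2.00·(cos359°, sin359°) = (1.9997, -0.0349)
|BD| = 4.0005
circle(B,8.00) ∩ circle(D,6.00): a=5.4998, h=5.8096
  candidates: C₊=(7.4486,5.8225) cross=23.241; C₋=(7.5500,-5.7963) cross=-23.241
  mode - wants cross < 0 → take C=(7.5500,-5.7963) (cross=-23.241)
ex = (C−B)/|BC| = (0.6938,-0.7202); ey = (0.7202,0.6938)
P = B + -0.77·ex + -2.78·ey = (-0.5366,-1.4091)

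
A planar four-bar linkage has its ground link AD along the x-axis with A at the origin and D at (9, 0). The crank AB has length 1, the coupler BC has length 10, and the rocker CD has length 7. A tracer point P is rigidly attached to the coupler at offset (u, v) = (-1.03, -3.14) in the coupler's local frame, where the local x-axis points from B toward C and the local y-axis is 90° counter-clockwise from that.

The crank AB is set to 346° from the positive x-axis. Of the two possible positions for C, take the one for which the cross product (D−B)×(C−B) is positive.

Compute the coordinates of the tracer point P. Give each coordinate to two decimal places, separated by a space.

A=(0,0), D=(9.00,0)
B = A + 1.00·(cos346°, sin346°) = (0.9703, -0.2419)
|BD| = 8.0333
circle(B,10.00) ∩ circle(D,7.00): a=7.1909, h=6.9491
  candidates: C₊=(7.9487,6.9206) cross=55.825; C₋=(8.3672,-6.9713) cross=-55.825
  mode + wants cross > 0 → take C=(7.9487,6.9206) (cross=55.825)
ex = (C−B)/|BC| = (0.6978,0.7163); ey = (-0.7163,0.6978)
P = B + -1.03·ex + -3.14·ey = (2.5006,-3.1709)

2.50 -3.17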